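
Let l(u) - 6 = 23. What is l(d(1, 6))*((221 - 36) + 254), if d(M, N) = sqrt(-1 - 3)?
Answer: 12731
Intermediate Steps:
d(M, N) = 2*I (d(M, N) = sqrt(-4) = 2*I)
l(u) = 29 (l(u) = 6 + 23 = 29)
l(d(1, 6))*((221 - 36) + 254) = 29*((221 - 36) + 254) = 29*(185 + 254) = 29*439 = 12731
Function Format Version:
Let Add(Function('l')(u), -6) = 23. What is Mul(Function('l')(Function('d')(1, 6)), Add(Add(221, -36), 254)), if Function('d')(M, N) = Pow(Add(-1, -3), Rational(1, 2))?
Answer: 12731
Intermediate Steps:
Function('d')(M, N) = Mul(2, I) (Function('d')(M, N) = Pow(-4, Rational(1, 2)) = Mul(2, I))
Function('l')(u) = 29 (Function('l')(u) = Add(6, 23) = 29)
Mul(Function('l')(Function('d')(1, 6)), Add(Add(221, -36), 254)) = Mul(29, Add(Add(221, -36), 254)) = Mul(29, Add(185, 254)) = Mul(29, 439) = 12731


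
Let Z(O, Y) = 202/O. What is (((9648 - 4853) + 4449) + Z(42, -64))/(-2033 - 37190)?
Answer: -194225/823683 ≈ -0.23580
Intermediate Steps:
(((9648 - 4853) + 4449) + Z(42, -64))/(-2033 - 37190) = (((9648 - 4853) + 4449) + 202/42)/(-2033 - 37190) = ((4795 + 4449) + 202*(1/42))/(-39223) = (9244 + 101/21)*(-1/39223) = (194225/21)*(-1/39223) = -194225/823683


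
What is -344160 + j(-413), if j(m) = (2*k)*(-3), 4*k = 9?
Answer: -688347/2 ≈ -3.4417e+5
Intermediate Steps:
k = 9/4 (k = (¼)*9 = 9/4 ≈ 2.2500)
j(m) = -27/2 (j(m) = (2*(9/4))*(-3) = (9/2)*(-3) = -27/2)
-344160 + j(-413) = -344160 - 27/2 = -688347/2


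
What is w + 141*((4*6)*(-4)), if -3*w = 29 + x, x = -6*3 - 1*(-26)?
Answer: -40645/3 ≈ -13548.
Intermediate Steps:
x = 8 (x = -18 + 26 = 8)
w = -37/3 (w = -(29 + 8)/3 = -⅓*37 = -37/3 ≈ -12.333)
w + 141*((4*6)*(-4)) = -37/3 + 141*((4*6)*(-4)) = -37/3 + 141*(24*(-4)) = -37/3 + 141*(-96) = -37/3 - 13536 = -40645/3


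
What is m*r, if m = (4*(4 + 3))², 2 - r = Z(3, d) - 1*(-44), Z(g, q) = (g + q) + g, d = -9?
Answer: -30576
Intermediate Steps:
Z(g, q) = q + 2*g
r = -39 (r = 2 - ((-9 + 2*3) - 1*(-44)) = 2 - ((-9 + 6) + 44) = 2 - (-3 + 44) = 2 - 1*41 = 2 - 41 = -39)
m = 784 (m = (4*7)² = 28² = 784)
m*r = 784*(-39) = -30576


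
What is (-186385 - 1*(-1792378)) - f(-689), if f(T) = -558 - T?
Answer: 1605862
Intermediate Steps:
(-186385 - 1*(-1792378)) - f(-689) = (-186385 - 1*(-1792378)) - (-558 - 1*(-689)) = (-186385 + 1792378) - (-558 + 689) = 1605993 - 1*131 = 1605993 - 131 = 1605862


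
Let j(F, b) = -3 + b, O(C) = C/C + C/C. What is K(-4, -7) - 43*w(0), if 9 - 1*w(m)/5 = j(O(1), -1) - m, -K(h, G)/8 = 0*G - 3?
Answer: -2771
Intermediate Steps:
O(C) = 2 (O(C) = 1 + 1 = 2)
K(h, G) = 24 (K(h, G) = -8*(0*G - 3) = -8*(0 - 3) = -8*(-3) = 24)
w(m) = 65 + 5*m (w(m) = 45 - 5*((-3 - 1) - m) = 45 - 5*(-4 - m) = 45 + (20 + 5*m) = 65 + 5*m)
K(-4, -7) - 43*w(0) = 24 - 43*(65 + 5*0) = 24 - 43*(65 + 0) = 24 - 43*65 = 24 - 2795 = -2771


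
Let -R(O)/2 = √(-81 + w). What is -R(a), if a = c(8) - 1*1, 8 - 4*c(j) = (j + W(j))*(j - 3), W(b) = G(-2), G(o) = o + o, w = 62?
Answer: 2*I*√19 ≈ 8.7178*I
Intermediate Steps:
G(o) = 2*o
W(b) = -4 (W(b) = 2*(-2) = -4)
c(j) = 2 - (-4 + j)*(-3 + j)/4 (c(j) = 2 - (j - 4)*(j - 3)/4 = 2 - (-4 + j)*(-3 + j)/4)
a = -4 (a = (-1 - ¼*8² + (7/4)*8) - 1*1 = (-1 - ¼*64 + 14) - 1 = (-1 - 16 + 14) - 1 = -3 - 1 = -4)
R(O) = -2*I*√19 (R(O) = -2*√(-81 + 62) = -2*I*√19)
-R(a) = -(-2)*I*√19 = 2*I*√19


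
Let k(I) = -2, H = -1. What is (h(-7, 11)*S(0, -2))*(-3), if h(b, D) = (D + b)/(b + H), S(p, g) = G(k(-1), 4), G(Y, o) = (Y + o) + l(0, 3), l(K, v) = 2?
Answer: 6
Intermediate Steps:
G(Y, o) = 2 + Y + o (G(Y, o) = (Y + o) + 2 = 2 + Y + o)
S(p, g) = 4 (S(p, g) = 2 - 2 + 4 = 4)
h(b, D) = (D + b)/(-1 + b) (h(b, D) = (D + b)/(b - 1) = (D + b)/(-1 + b))
(h(-7, 11)*S(0, -2))*(-3) = (((11 - 7)/(-1 - 7))*4)*(-3) = ((4/(-8))*4)*(-3) = (-⅛*4*4)*(-3) = -½*4*(-3) = -2*(-3) = 6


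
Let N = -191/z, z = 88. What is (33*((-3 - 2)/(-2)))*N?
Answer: -2865/16 ≈ -179.06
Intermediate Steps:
N = -191/88 ≈ -2.1705
(33*((-3 - 2)/(-2)))*N = (33*((-3 - 2)/(-2)))*(-191/88) = (33*(-5*(-½)))*(-191/88) = (33*(5/2))*(-191/88) = (165/2)*(-191/88) = -2865/16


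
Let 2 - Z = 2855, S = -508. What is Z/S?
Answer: 2853/508 ≈ 5.6161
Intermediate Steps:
Z = -2853 (Z = 2 - 1*2855 = 2 - 2855 = -2853)
Z/S = -2853/(-508) = -2853*(-1/508) = 2853/508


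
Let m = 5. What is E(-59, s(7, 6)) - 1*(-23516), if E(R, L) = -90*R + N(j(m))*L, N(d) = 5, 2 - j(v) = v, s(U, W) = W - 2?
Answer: 28846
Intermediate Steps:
s(U, W) = -2 + W
j(v) = 2 - v
E(R, L) = -90*R + 5*L
E(-59, s(7, 6)) - 1*(-23516) = (-90*(-59) + 5*(-2 + 6)) - 1*(-23516) = (5310 + 5*4) + 23516 = (5310 + 20) + 23516 = 5330 + 23516 = 28846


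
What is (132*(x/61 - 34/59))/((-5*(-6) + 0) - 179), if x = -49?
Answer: 655380/536251 ≈ 1.2222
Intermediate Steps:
(132*(x/61 - 34/59))/((-5*(-6) + 0) - 179) = (132*(-49/61 - 34/59))/((-5*(-6) + 0) - 179) = (132*(-49*1/61 - 34*1/59))/((30 + 0) - 179) = (132*(-49/61 - 34/59))/(30 - 179) = (132*(-4965/3599))/(-149) = -655380/3599*(-1/149) = 655380/536251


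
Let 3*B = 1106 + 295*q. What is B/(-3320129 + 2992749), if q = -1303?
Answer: 383279/982140 ≈ 0.39025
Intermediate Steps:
B = -383279/3 (B = (1106 + 295*(-1303))/3 = (1106 - 384385)/3 = (⅓)*(-383279) = -383279/3 ≈ -1.2776e+5)
B/(-3320129 + 2992749) = -383279/(3*(-3320129 + 2992749)) = -383279/3/(-327380) = -383279/3*(-1/327380) = 383279/982140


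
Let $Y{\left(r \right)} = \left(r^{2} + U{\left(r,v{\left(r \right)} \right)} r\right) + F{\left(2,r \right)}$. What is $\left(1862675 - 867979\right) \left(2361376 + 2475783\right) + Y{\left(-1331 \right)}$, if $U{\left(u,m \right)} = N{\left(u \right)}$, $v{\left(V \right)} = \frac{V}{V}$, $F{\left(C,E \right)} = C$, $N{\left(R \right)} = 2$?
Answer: $4811504477565$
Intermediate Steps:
$v{\left(V \right)} = 1$
$U{\left(u,m \right)} = 2$
$Y{\left(r \right)} = 2 + r^{2} + 2 r$ ($Y{\left(r \right)} = \left(r^{2} + 2 r\right) + 2 = 2 + r^{2} + 2 r$)
$\left(1862675 - 867979\right) \left(2361376 + 2475783\right) + Y{\left(-1331 \right)} = \left(1862675 - 867979\right) \left(2361376 + 2475783\right) + \left(2 + \left(-1331\right)^{2} + 2 \left(-1331\right)\right) = 994696 \cdot 4837159 + \left(2 + 1771561 - 2662\right) = 4811502708664 + 1768901 = 4811504477565$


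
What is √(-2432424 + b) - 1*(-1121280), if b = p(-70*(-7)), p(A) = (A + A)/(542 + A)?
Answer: 1121280 + I*√161911807926/258 ≈ 1.1213e+6 + 1559.6*I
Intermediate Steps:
p(A) = 2*A/(542 + A) (p(A) = (2*A)/(542 + A) = 2*A/(542 + A))
b = 245/258 (b = 2*(-70*(-7))/(542 - 70*(-7)) = 2*490/(542 + 490) = 2*490/1032 = 2*490*(1/1032) = 245/258 ≈ 0.94961)
√(-2432424 + b) - 1*(-1121280) = √(-2432424 + 245/258) - 1*(-1121280) = √(-627565147/258) + 1121280 = I*√161911807926/258 + 1121280 = 1121280 + I*√161911807926/258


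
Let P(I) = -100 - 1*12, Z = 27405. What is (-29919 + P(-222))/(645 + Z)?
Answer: -30031/28050 ≈ -1.0706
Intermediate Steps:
P(I) = -112 (P(I) = -100 - 12 = -112)
(-29919 + P(-222))/(645 + Z) = (-29919 - 112)/(645 + 27405) = -30031/28050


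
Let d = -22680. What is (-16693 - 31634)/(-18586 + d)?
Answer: 48327/41266 ≈ 1.1711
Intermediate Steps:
(-16693 - 31634)/(-18586 + d) = (-16693 - 31634)/(-18586 - 22680) = -48327/(-41266) = -48327*(-1/41266) = 48327/41266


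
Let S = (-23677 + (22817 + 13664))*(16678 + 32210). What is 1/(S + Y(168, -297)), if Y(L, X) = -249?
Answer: 1/625961703 ≈ 1.5975e-9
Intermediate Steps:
S = 625961952 (S = (-23677 + 36481)*48888 = 12804*48888 = 625961952)
1/(S + Y(168, -297)) = 1/(625961952 - 249) = 1/625961703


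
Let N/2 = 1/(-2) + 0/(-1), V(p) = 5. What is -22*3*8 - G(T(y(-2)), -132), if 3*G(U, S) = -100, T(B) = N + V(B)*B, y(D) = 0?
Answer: -1484/3 ≈ -494.67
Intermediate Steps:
N = -1 (N = 2*(1/(-2) + 0/(-1)) = 2*(1*(-1/2) + 0*(-1)) = 2*(-1/2 + 0) = 2*(-1/2) = -1)
T(B) = -1 + 5*B
G(U, S) = -100/3 (G(U, S) = (1/3)*(-100) = -100/3)
-22*3*8 - G(T(y(-2)), -132) = -22*3*8 - 1*(-100/3) = -66*8 + 100/3 = -528 + 100/3 = -1484/3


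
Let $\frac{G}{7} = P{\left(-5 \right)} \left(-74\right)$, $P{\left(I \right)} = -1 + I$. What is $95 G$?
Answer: $295260$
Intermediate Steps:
$G = 3108$ ($G = 7 \left(-1 - 5\right) \left(-74\right) = 7 \left(\left(-6\right) \left(-74\right)\right) = 7 \cdot 444 = 3108$)
$95 G = 95 \cdot 3108 = 295260$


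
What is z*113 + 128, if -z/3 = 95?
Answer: -32077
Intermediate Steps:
z = -285 (z = -3*95 = -285)
z*113 + 128 = -285*113 + 128 = -32205 + 128 = -32077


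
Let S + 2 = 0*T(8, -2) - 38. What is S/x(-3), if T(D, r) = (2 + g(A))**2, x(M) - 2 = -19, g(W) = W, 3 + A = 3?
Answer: 40/17 ≈ 2.3529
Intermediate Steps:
A = 0 (A = -3 + 3 = 0)
x(M) = -17 (x(M) = 2 - 19 = -17)
T(D, r) = 4 (T(D, r) = (2 + 0)**2 = 2**2 = 4)
S = -40 (S = -2 + (0*4 - 38) = -2 + (0 - 38) = -2 - 38 = -40)
S/x(-3) = -40/(-17) = -40*(-1/17) = 40/17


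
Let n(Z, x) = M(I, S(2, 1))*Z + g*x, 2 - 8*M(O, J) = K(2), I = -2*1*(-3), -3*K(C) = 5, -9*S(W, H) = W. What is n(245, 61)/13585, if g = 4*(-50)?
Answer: -58021/65208 ≈ -0.88978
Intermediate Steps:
S(W, H) = -W/9
K(C) = -5/3 (K(C) = -1/3*5 = -5/3)
I = 6 (I = -2*(-3) = 6)
M(O, J) = 11/24 (M(O, J) = 1/4 - 1/8*(-5/3) = 1/4 + 5/24 = 11/24)
g = -200
n(Z, x) = -200*x + 11*Z/24 (n(Z, x) = 11*Z/24 - 200*x = -200*x + 11*Z/24)
n(245, 61)/13585 = (-200*61 + (11/24)*245)/13585 = (-12200 + 2695/24)*(1/13585) = -290105/24*1/13585 = -58021/65208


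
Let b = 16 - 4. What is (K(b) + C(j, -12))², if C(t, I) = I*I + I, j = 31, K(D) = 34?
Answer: 27556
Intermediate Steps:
b = 12
C(t, I) = I + I² (C(t, I) = I² + I = I + I²)
(K(b) + C(j, -12))² = (34 - 12*(1 - 12))² = (34 - 12*(-11))² = (34 + 132)² = 166² = 27556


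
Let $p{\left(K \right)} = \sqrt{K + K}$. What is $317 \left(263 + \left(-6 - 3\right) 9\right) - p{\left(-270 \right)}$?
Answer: $57694 - 6 i \sqrt{15} \approx 57694.0 - 23.238 i$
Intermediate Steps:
$p{\left(K \right)} = \sqrt{2} \sqrt{K}$ ($p{\left(K \right)} = \sqrt{2 K} = \sqrt{2} \sqrt{K}$)
$317 \left(263 + \left(-6 - 3\right) 9\right) - p{\left(-270 \right)} = 317 \left(263 + \left(-6 - 3\right) 9\right) - \sqrt{2} \sqrt{-270} = 317 \left(263 - 81\right) - \sqrt{2} \cdot 3 i \sqrt{30} = 317 \left(263 - 81\right) - 6 i \sqrt{15} = 317 \cdot 182 - 6 i \sqrt{15} = 57694 - 6 i \sqrt{15}$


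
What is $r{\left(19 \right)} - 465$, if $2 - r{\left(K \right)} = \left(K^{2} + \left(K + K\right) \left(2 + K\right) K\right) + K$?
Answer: $-16005$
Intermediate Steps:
$r{\left(K \right)} = 2 - K - K^{2} - 2 K^{2} \left(2 + K\right)$ ($r{\left(K \right)} = 2 - \left(\left(K^{2} + \left(K + K\right) \left(2 + K\right) K\right) + K\right) = 2 - \left(\left(K^{2} + 2 K \left(2 + K\right) K\right) + K\right) = 2 - \left(\left(K^{2} + 2 K^{2} \left(2 + K\right)\right) + K\right) = 2 - \left(K + K^{2} + 2 K^{2} \left(2 + K\right)\right) = 2 - K - K^{2} - 2 K^{2} \left(2 + K\right)$)
$r{\left(19 \right)} - 465 = \left(2 - 19 - 5 \cdot 19^{2} - 2 \cdot 19^{3}\right) - 465 = \left(2 - 19 - 1805 - 13718\right) - 465 = -15540 - 465 = -16005$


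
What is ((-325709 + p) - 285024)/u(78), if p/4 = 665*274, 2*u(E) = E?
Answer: 39369/13 ≈ 3028.4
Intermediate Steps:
u(E) = E/2
p = 728840 (p = 4*(665*274) = 4*182210 = 728840)
((-325709 + p) - 285024)/u(78) = ((-325709 + 728840) - 285024)/(((1/2)*78)) = (403131 - 285024)/39 = 118107*(1/39) = 39369/13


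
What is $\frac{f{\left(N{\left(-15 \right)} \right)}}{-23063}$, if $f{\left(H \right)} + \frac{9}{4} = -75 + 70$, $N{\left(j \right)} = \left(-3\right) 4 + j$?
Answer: $\frac{29}{92252} \approx 0.00031436$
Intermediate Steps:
$N{\left(j \right)} = -12 + j$
$f{\left(H \right)} = - \frac{29}{4}$ ($f{\left(H \right)} = - \frac{9}{4} + \left(-75 + 70\right) = - \frac{9}{4} - 5 = - \frac{29}{4}$)
$\frac{f{\left(N{\left(-15 \right)} \right)}}{-23063} = - \frac{29}{4 \left(-23063\right)} = \left(- \frac{29}{4}\right) \left(- \frac{1}{23063}\right) = \frac{29}{92252}$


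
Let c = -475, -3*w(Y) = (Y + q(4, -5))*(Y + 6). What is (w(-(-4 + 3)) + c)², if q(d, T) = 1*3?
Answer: 2111209/9 ≈ 2.3458e+5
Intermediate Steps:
q(d, T) = 3
w(Y) = -(3 + Y)*(6 + Y)/3 (w(Y) = -(Y + 3)*(Y + 6)/3 = -(3 + Y)*(6 + Y)/3)
(w(-(-4 + 3)) + c)² = ((-6 - (-3)*(-4 + 3) - (-4 + 3)²/3) - 475)² = ((-6 - (-3)*(-1) - (-1*(-1))²/3) - 475)² = ((-6 - 3*1 - ⅓*1²) - 475)² = ((-6 - 3 - ⅓*1) - 475)² = ((-6 - 3 - ⅓) - 475)² = (-28/3 - 475)² = (-1453/3)² = 2111209/9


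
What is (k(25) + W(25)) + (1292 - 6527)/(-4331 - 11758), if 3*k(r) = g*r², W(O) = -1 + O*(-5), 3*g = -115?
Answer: -391531562/48267 ≈ -8111.8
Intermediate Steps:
g = -115/3 (g = (⅓)*(-115) = -115/3 ≈ -38.333)
W(O) = -1 - 5*O
k(r) = -115*r²/9 (k(r) = (-115*r²/3)/3 = -115*r²/9)
(k(25) + W(25)) + (1292 - 6527)/(-4331 - 11758) = (-115/9*25² + (-1 - 5*25)) + (1292 - 6527)/(-4331 - 11758) = (-115/9*625 + (-1 - 125)) - 5235/(-16089) = (-71875/9 - 126) - 5235*(-1/16089) = -73009/9 + 1745/5363 = -391531562/48267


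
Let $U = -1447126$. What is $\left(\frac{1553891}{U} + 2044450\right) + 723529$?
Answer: $\frac{4005612824463}{1447126} \approx 2.768 \cdot 10^{6}$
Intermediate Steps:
$\left(\frac{1553891}{U} + 2044450\right) + 723529 = \left(\frac{1553891}{-1447126} + 2044450\right) + 723529 = \left(1553891 \left(- \frac{1}{1447126}\right) + 2044450\right) + 723529 = \left(- \frac{1553891}{1447126} + 2044450\right) + 723529 = \frac{2958575196809}{1447126} + 723529 = \frac{4005612824463}{1447126}$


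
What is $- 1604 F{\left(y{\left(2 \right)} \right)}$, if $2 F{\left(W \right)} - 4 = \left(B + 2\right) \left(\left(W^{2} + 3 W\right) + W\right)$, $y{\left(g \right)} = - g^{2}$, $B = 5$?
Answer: $-3208$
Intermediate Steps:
$F{\left(W \right)} = 2 + 14 W + \frac{7 W^{2}}{2}$ ($F{\left(W \right)} = 2 + \frac{\left(5 + 2\right) \left(\left(W^{2} + 3 W\right) + W\right)}{2} = 2 + \frac{7 \left(W^{2} + 4 W\right)}{2} = 2 + \frac{7 W^{2} + 28 W}{2} = 2 + \left(14 W + \frac{7 W^{2}}{2}\right) = 2 + 14 W + \frac{7 W^{2}}{2}$)
$- 1604 F{\left(y{\left(2 \right)} \right)} = - 1604 \left(2 + 14 \left(- 2^{2}\right) + \frac{7 \left(- 2^{2}\right)^{2}}{2}\right) = - 1604 \left(2 + 14 \left(\left(-1\right) 4\right) + \frac{7 \left(\left(-1\right) 4\right)^{2}}{2}\right) = - 1604 \left(2 + 14 \left(-4\right) + \frac{7 \left(-4\right)^{2}}{2}\right) = - 1604 \left(2 - 56 + \frac{7}{2} \cdot 16\right) = - 1604 \left(2 - 56 + 56\right) = \left(-1604\right) 2 = -3208$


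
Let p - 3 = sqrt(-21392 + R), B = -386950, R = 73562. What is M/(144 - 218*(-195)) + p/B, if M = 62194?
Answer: 12032920169/8252482650 - sqrt(52170)/386950 ≈ 1.4575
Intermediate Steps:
p = 3 + sqrt(52170) (p = 3 + sqrt(-21392 + 73562) = 3 + sqrt(52170) ≈ 231.41)
M/(144 - 218*(-195)) + p/B = 62194/(144 - 218*(-195)) + (3 + sqrt(52170))/(-386950) = 62194/(144 + 42510) + (3 + sqrt(52170))*(-1/386950) = 62194/42654 + (-3/386950 - sqrt(52170)/386950) = 62194*(1/42654) + (-3/386950 - sqrt(52170)/386950) = 31097/21327 + (-3/386950 - sqrt(52170)/386950) = 12032920169/8252482650 - sqrt(52170)/386950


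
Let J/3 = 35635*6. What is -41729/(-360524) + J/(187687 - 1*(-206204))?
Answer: 82562528953/47335719628 ≈ 1.7442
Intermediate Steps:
J = 641430 (J = 3*(35635*6) = 3*213810 = 641430)
-41729/(-360524) + J/(187687 - 1*(-206204)) = -41729/(-360524) + 641430/(187687 - 1*(-206204)) = -41729*(-1/360524) + 641430/(187687 + 206204) = 41729/360524 + 641430/393891 = 41729/360524 + 641430*(1/393891) = 41729/360524 + 213810/131297 = 82562528953/47335719628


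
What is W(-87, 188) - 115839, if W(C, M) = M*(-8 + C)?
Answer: -133699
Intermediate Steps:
W(-87, 188) - 115839 = 188*(-8 - 87) - 115839 = 188*(-95) - 115839 = -17860 - 115839 = -133699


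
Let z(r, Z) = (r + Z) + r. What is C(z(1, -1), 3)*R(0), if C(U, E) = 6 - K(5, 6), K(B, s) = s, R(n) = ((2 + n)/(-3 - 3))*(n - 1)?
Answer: 0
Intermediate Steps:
z(r, Z) = Z + 2*r (z(r, Z) = (Z + r) + r = Z + 2*r)
R(n) = (-1 + n)*(-1/3 - n/6) (R(n) = ((2 + n)/(-6))*(-1 + n) = ((2 + n)*(-1/6))*(-1 + n) = (-1/3 - n/6)*(-1 + n) = (-1 + n)*(-1/3 - n/6))
C(U, E) = 0 (C(U, E) = 6 - 1*6 = 6 - 6 = 0)
C(z(1, -1), 3)*R(0) = 0*(1/3 - 1/6*0 - 1/6*0**2) = 0*(1/3 + 0 - 1/6*0) = 0*(1/3 + 0 + 0) = 0*(1/3) = 0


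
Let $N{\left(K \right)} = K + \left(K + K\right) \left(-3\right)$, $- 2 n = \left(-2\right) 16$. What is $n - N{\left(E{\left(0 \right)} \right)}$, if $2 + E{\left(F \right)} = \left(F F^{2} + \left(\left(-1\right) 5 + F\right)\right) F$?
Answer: $6$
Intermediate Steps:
$n = 16$ ($n = - \frac{\left(-2\right) 16}{2} = \left(- \frac{1}{2}\right) \left(-32\right) = 16$)
$E{\left(F \right)} = -2 + F \left(-5 + F + F^{3}\right)$ ($E{\left(F \right)} = -2 + \left(F F^{2} + \left(\left(-1\right) 5 + F\right)\right) F = -2 + \left(F^{3} + \left(-5 + F\right)\right) F = -2 + \left(-5 + F + F^{3}\right) F = -2 + F \left(-5 + F + F^{3}\right)$)
$N{\left(K \right)} = - 5 K$ ($N{\left(K \right)} = K + 2 K \left(-3\right) = K - 6 K = - 5 K$)
$n - N{\left(E{\left(0 \right)} \right)} = 16 - - 5 \left(-2 + 0^{2} + 0^{4} - 0\right) = 16 - - 5 \left(-2 + 0 + 0 + 0\right) = 16 - \left(-5\right) \left(-2\right) = 16 - 10 = 6$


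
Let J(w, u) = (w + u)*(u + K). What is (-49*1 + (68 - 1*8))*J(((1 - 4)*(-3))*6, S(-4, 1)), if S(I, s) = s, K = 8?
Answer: 5445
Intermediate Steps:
J(w, u) = (8 + u)*(u + w) (J(w, u) = (w + u)*(u + 8) = (u + w)*(8 + u) = (8 + u)*(u + w))
(-49*1 + (68 - 1*8))*J(((1 - 4)*(-3))*6, S(-4, 1)) = (-49*1 + (68 - 1*8))*(1² + 8*1 + 8*(((1 - 4)*(-3))*6) + 1*(((1 - 4)*(-3))*6)) = (-49 + (68 - 8))*(1 + 8 + 8*(-3*(-3)*6) + 1*(-3*(-3)*6)) = (-49 + 60)*(1 + 8 + 8*(9*6) + 1*(9*6)) = 11*(1 + 8 + 8*54 + 1*54) = 11*(1 + 8 + 432 + 54) = 11*495 = 5445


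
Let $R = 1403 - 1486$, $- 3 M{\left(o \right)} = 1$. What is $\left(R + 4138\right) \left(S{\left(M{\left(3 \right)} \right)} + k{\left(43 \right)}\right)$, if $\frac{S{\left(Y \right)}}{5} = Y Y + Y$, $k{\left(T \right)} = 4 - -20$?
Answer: $\frac{835330}{9} \approx 92815.0$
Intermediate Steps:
$M{\left(o \right)} = - \frac{1}{3}$ ($M{\left(o \right)} = \left(- \frac{1}{3}\right) 1 = - \frac{1}{3}$)
$k{\left(T \right)} = 24$ ($k{\left(T \right)} = 4 + 20 = 24$)
$S{\left(Y \right)} = 5 Y + 5 Y^{2}$ ($S{\left(Y \right)} = 5 \left(Y Y + Y\right) = 5 \left(Y^{2} + Y\right) = 5 \left(Y + Y^{2}\right) = 5 Y + 5 Y^{2}$)
$R = -83$ ($R = 1403 - 1486 = -83$)
$\left(R + 4138\right) \left(S{\left(M{\left(3 \right)} \right)} + k{\left(43 \right)}\right) = \left(-83 + 4138\right) \left(5 \left(- \frac{1}{3}\right) \left(1 - \frac{1}{3}\right) + 24\right) = 4055 \left(5 \left(- \frac{1}{3}\right) \frac{2}{3} + 24\right) = 4055 \left(- \frac{10}{9} + 24\right) = 4055 \cdot \frac{206}{9} = \frac{835330}{9}$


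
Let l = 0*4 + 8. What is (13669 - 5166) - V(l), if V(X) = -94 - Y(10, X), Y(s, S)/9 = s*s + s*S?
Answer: 10217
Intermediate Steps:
Y(s, S) = 9*s² + 9*S*s (Y(s, S) = 9*(s*s + s*S) = 9*(s² + S*s) = 9*s² + 9*S*s)
l = 8 (l = 0 + 8 = 8)
V(X) = -994 - 90*X (V(X) = -94 - 9*10*(X + 10) = -94 - 9*10*(10 + X) = -94 - (900 + 90*X) = -94 + (-900 - 90*X) = -994 - 90*X)
(13669 - 5166) - V(l) = (13669 - 5166) - (-994 - 90*8) = 8503 - (-994 - 720) = 8503 - 1*(-1714) = 8503 + 1714 = 10217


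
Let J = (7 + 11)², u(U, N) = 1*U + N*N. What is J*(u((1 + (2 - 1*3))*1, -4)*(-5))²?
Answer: 2073600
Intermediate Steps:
u(U, N) = U + N²
J = 324 (J = 18² = 324)
J*(u((1 + (2 - 1*3))*1, -4)*(-5))² = 324*(((1 + (2 - 1*3))*1 + (-4)²)*(-5))² = 324*(((1 + (2 - 3))*1 + 16)*(-5))² = 324*(((1 - 1)*1 + 16)*(-5))² = 324*((0*1 + 16)*(-5))² = 324*((0 + 16)*(-5))² = 324*(16*(-5))² = 324*(-80)² = 324*6400 = 2073600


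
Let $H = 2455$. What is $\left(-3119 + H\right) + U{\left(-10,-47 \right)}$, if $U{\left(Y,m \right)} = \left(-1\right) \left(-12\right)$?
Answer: $-652$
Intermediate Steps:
$U{\left(Y,m \right)} = 12$
$\left(-3119 + H\right) + U{\left(-10,-47 \right)} = \left(-3119 + 2455\right) + 12 = -664 + 12 = -652$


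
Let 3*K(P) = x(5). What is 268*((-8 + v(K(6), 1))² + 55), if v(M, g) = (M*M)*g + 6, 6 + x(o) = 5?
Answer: 1271392/81 ≈ 15696.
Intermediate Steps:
x(o) = -1 (x(o) = -6 + 5 = -1)
K(P) = -⅓ (K(P) = (⅓)*(-1) = -⅓)
v(M, g) = 6 + g*M² (v(M, g) = M²*g + 6 = g*M² + 6 = 6 + g*M²)
268*((-8 + v(K(6), 1))² + 55) = 268*((-8 + (6 + 1*(-⅓)²))² + 55) = 268*((-8 + (6 + 1*(⅑)))² + 55) = 268*((-8 + (6 + ⅑))² + 55) = 268*((-8 + 55/9)² + 55) = 268*((-17/9)² + 55) = 268*(289/81 + 55) = 268*(4744/81) = 1271392/81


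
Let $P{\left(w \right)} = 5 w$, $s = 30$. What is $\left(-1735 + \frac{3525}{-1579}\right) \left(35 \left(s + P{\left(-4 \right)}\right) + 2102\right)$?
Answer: $- \frac{6726056680}{1579} \approx -4.2597 \cdot 10^{6}$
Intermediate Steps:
$\left(-1735 + \frac{3525}{-1579}\right) \left(35 \left(s + P{\left(-4 \right)}\right) + 2102\right) = \left(-1735 + \frac{3525}{-1579}\right) \left(35 \left(30 + 5 \left(-4\right)\right) + 2102\right) = \left(-1735 + 3525 \left(- \frac{1}{1579}\right)\right) \left(35 \left(30 - 20\right) + 2102\right) = \left(-1735 - \frac{3525}{1579}\right) \left(35 \cdot 10 + 2102\right) = - \frac{2743090 \left(350 + 2102\right)}{1579} = \left(- \frac{2743090}{1579}\right) 2452 = - \frac{6726056680}{1579}$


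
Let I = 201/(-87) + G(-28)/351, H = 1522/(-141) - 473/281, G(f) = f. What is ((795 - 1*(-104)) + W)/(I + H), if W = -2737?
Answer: 123544894707/999363739 ≈ 123.62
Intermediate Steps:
H = -494375/39621 (H = 1522*(-1/141) - 473*1/281 = -1522/141 - 473/281 = -494375/39621 ≈ -12.478)
I = -24329/10179 (I = 201/(-87) - 28/351 = 201*(-1/87) - 28*1/351 = -67/29 - 28/351 = -24329/10179 ≈ -2.3901)
((795 - 1*(-104)) + W)/(I + H) = ((795 - 1*(-104)) - 2737)/(-24329/10179 - 494375/39621) = ((795 + 104) - 2737)/(-1998727478/134434053) = (899 - 2737)*(-134434053/1998727478) = -1838*(-134434053/1998727478) = 123544894707/999363739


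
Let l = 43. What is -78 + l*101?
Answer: 4265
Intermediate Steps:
-78 + l*101 = -78 + 43*101 = -78 + 4343 = 4265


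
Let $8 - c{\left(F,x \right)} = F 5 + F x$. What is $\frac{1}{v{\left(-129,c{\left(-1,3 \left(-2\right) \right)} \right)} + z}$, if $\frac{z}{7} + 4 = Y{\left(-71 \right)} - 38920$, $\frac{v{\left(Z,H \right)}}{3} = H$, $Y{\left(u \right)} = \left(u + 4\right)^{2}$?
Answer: $- \frac{1}{241024} \approx -4.149 \cdot 10^{-6}$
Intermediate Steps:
$Y{\left(u \right)} = \left(4 + u\right)^{2}$
$c{\left(F,x \right)} = 8 - 5 F - F x$ ($c{\left(F,x \right)} = 8 - \left(F 5 + F x\right) = 8 - \left(5 F + F x\right) = 8 - 5 F - F x$)
$v{\left(Z,H \right)} = 3 H$
$z = -241045$ ($z = -28 + 7 \left(\left(4 - 71\right)^{2} - 38920\right) = -28 + 7 \left(\left(-67\right)^{2} - 38920\right) = -28 + 7 \left(4489 - 38920\right) = -28 + 7 \left(-34431\right) = -28 - 241017 = -241045$)
$\frac{1}{v{\left(-129,c{\left(-1,3 \left(-2\right) \right)} \right)} + z} = \frac{1}{3 \left(8 - -5 - - 3 \left(-2\right)\right) - 241045} = \frac{1}{3 \left(8 + 5 - \left(-1\right) \left(-6\right)\right) - 241045} = \frac{1}{3 \left(8 + 5 - 6\right) - 241045} = \frac{1}{3 \cdot 7 - 241045} = \frac{1}{21 - 241045} = \frac{1}{-241024} = - \frac{1}{241024}$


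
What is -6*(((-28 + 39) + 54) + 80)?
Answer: -870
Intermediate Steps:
-6*(((-28 + 39) + 54) + 80) = -6*((11 + 54) + 80) = -6*(65 + 80) = -6*145 = -870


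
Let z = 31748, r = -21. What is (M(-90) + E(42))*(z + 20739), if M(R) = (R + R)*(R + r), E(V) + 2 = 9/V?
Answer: 14680351465/14 ≈ 1.0486e+9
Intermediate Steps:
E(V) = -2 + 9/V
M(R) = 2*R*(-21 + R) (M(R) = (R + R)*(R - 21) = (2*R)*(-21 + R) = 2*R*(-21 + R))
(M(-90) + E(42))*(z + 20739) = (2*(-90)*(-21 - 90) + (-2 + 9/42))*(31748 + 20739) = (2*(-90)*(-111) + (-2 + 9*(1/42)))*52487 = (19980 + (-2 + 3/14))*52487 = (19980 - 25/14)*52487 = (279695/14)*52487 = 14680351465/14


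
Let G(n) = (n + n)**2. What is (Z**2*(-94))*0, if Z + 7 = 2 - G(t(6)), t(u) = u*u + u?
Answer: 0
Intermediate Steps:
t(u) = u + u**2 (t(u) = u**2 + u = u + u**2)
G(n) = 4*n**2 (G(n) = (2*n)**2 = 4*n**2)
Z = -7061 (Z = -7 + (2 - 4*(6*(1 + 6))**2) = -7 + (2 - 4*(6*7)**2) = -7 + (2 - 4*42**2) = -7 + (2 - 4*1764) = -7 + (2 - 1*7056) = -7 + (2 - 7056) = -7 - 7054 = -7061)
(Z**2*(-94))*0 = ((-7061)**2*(-94))*0 = (49857721*(-94))*0 = -4686625774*0 = 0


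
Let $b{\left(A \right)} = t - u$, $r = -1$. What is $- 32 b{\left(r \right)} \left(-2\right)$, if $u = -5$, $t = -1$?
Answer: $256$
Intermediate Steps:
$b{\left(A \right)} = 4$ ($b{\left(A \right)} = -1 - -5 = -1 + 5 = 4$)
$- 32 b{\left(r \right)} \left(-2\right) = - 32 \cdot 4 \left(-2\right) = \left(-32\right) \left(-8\right) = 256$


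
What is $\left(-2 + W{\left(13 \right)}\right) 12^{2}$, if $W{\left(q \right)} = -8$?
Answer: $-1440$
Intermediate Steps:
$\left(-2 + W{\left(13 \right)}\right) 12^{2} = \left(-2 - 8\right) 12^{2} = \left(-10\right) 144 = -1440$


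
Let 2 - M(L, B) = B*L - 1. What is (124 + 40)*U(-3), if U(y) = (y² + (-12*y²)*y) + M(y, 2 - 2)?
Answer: 55104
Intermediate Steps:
M(L, B) = 3 - B*L (M(L, B) = 2 - (B*L - 1) = 2 - (-1 + B*L) = 2 + (1 - B*L) = 3 - B*L)
U(y) = 3 + y² - 12*y³ (U(y) = (y² + (-12*y²)*y) + (3 - (2 - 2)*y) = (y² - 12*y³) + (3 - 1*0*y) = (y² - 12*y³) + (3 + 0) = (y² - 12*y³) + 3 = 3 + y² - 12*y³)
(124 + 40)*U(-3) = (124 + 40)*(3 + (-3)² - 12*(-3)³) = 164*(3 + 9 - 12*(-27)) = 164*(3 + 9 + 324) = 164*336 = 55104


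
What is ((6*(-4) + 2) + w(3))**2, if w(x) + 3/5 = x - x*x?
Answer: 20449/25 ≈ 817.96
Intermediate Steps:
w(x) = -3/5 + x - x**2 (w(x) = -3/5 + (x - x*x) = -3/5 + (x - x**2) = -3/5 + x - x**2)
((6*(-4) + 2) + w(3))**2 = ((6*(-4) + 2) + (-3/5 + 3 - 1*3**2))**2 = ((-24 + 2) + (-3/5 + 3 - 1*9))**2 = (-22 + (-3/5 + 3 - 9))**2 = (-22 - 33/5)**2 = (-143/5)**2 = 20449/25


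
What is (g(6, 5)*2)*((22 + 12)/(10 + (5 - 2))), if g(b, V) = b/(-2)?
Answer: -204/13 ≈ -15.692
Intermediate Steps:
g(b, V) = -b/2 (g(b, V) = b*(-½) = -b/2)
(g(6, 5)*2)*((22 + 12)/(10 + (5 - 2))) = (-½*6*2)*((22 + 12)/(10 + (5 - 2))) = (-3*2)*(34/(10 + 3)) = -204/13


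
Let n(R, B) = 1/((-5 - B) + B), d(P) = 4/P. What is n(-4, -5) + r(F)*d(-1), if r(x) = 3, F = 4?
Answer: -61/5 ≈ -12.200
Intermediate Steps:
n(R, B) = -1/5 (n(R, B) = 1/(-5) = -1/5)
n(-4, -5) + r(F)*d(-1) = -1/5 + 3*(4/(-1)) = -1/5 + 3*(4*(-1)) = -1/5 + 3*(-4) = -1/5 - 12 = -61/5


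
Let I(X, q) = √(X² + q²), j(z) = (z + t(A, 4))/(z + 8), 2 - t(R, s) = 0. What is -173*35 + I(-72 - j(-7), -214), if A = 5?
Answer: -6055 + √50285 ≈ -5830.8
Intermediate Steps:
t(R, s) = 2 (t(R, s) = 2 - 1*0 = 2 + 0 = 2)
j(z) = (2 + z)/(8 + z) (j(z) = (z + 2)/(z + 8) = (2 + z)/(8 + z))
-173*35 + I(-72 - j(-7), -214) = -173*35 + √((-72 - (2 - 7)/(8 - 7))² + (-214)²) = -6055 + √((-72 - (-5)/1)² + 45796) = -6055 + √((-72 - (-5))² + 45796) = -6055 + √((-72 - 1*(-5))² + 45796) = -6055 + √((-72 + 5)² + 45796) = -6055 + √((-67)² + 45796) = -6055 + √(4489 + 45796) = -6055 + √50285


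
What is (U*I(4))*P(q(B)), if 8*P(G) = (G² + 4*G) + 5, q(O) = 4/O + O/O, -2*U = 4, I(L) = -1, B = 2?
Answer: 13/2 ≈ 6.5000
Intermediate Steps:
U = -2 (U = -½*4 = -2)
q(O) = 1 + 4/O (q(O) = 4/O + 1 = 1 + 4/O)
P(G) = 5/8 + G/2 + G²/8 (P(G) = ((G² + 4*G) + 5)/8 = (5 + G² + 4*G)/8 = 5/8 + G/2 + G²/8)
(U*I(4))*P(q(B)) = (-2*(-1))*(5/8 + ((4 + 2)/2)/2 + ((4 + 2)/2)²/8) = 2*(5/8 + ((½)*6)/2 + ((½)*6)²/8) = 2*(5/8 + (½)*3 + (⅛)*3²) = 2*(5/8 + 3/2 + (⅛)*9) = 2*(5/8 + 3/2 + 9/8) = 2*(13/4) = 13/2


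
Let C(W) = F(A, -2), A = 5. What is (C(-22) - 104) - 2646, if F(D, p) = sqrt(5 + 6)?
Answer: -2750 + sqrt(11) ≈ -2746.7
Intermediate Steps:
F(D, p) = sqrt(11)
C(W) = sqrt(11)
(C(-22) - 104) - 2646 = (sqrt(11) - 104) - 2646 = (-104 + sqrt(11)) - 2646 = -2750 + sqrt(11)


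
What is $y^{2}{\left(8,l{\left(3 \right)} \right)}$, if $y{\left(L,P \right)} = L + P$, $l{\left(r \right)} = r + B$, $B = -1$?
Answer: $100$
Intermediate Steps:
$l{\left(r \right)} = -1 + r$ ($l{\left(r \right)} = r - 1 = -1 + r$)
$y^{2}{\left(8,l{\left(3 \right)} \right)} = \left(8 + \left(-1 + 3\right)\right)^{2} = \left(8 + 2\right)^{2} = 10^{2} = 100$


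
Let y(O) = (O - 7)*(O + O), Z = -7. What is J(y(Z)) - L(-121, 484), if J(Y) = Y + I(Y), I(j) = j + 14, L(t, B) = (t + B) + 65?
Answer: -22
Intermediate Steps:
L(t, B) = 65 + B + t (L(t, B) = (B + t) + 65 = 65 + B + t)
I(j) = 14 + j
y(O) = 2*O*(-7 + O) (y(O) = (-7 + O)*(2*O) = 2*O*(-7 + O))
J(Y) = 14 + 2*Y (J(Y) = Y + (14 + Y) = 14 + 2*Y)
J(y(Z)) - L(-121, 484) = (14 + 2*(2*(-7)*(-7 - 7))) - (65 + 484 - 121) = (14 + 2*(2*(-7)*(-14))) - 1*428 = (14 + 2*196) - 428 = (14 + 392) - 428 = 406 - 428 = -22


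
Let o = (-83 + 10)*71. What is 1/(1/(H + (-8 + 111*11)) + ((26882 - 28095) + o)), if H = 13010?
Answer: -14223/90970307 ≈ -0.00015635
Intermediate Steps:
o = -5183 (o = -73*71 = -5183)
1/(1/(H + (-8 + 111*11)) + ((26882 - 28095) + o)) = 1/(1/(13010 + (-8 + 111*11)) + ((26882 - 28095) - 5183)) = 1/(1/(13010 + (-8 + 1221)) + (-1213 - 5183)) = 1/(1/(13010 + 1213) - 6396) = 1/(1/14223 - 6396) = 1/(-90970307/14223) = -14223/90970307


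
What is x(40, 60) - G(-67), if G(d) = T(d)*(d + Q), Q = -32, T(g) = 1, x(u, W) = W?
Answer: 159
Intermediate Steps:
G(d) = -32 + d (G(d) = 1*(d - 32) = 1*(-32 + d) = -32 + d)
x(40, 60) - G(-67) = 60 - (-32 - 67) = 60 - 1*(-99) = 60 + 99 = 159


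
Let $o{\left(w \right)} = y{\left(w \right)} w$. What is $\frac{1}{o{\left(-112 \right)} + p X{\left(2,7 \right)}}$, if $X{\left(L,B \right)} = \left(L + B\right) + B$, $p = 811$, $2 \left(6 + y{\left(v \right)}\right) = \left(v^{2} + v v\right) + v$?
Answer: $- \frac{1}{1385008} \approx -7.2202 \cdot 10^{-7}$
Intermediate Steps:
$y{\left(v \right)} = -6 + v^{2} + \frac{v}{2}$ ($y{\left(v \right)} = -6 + \frac{\left(v^{2} + v v\right) + v}{2} = -6 + \frac{\left(v^{2} + v^{2}\right) + v}{2} = -6 + \frac{2 v^{2} + v}{2} = -6 + \frac{v + 2 v^{2}}{2} = -6 + \left(v^{2} + \frac{v}{2}\right) = -6 + v^{2} + \frac{v}{2}$)
$o{\left(w \right)} = w \left(-6 + w^{2} + \frac{w}{2}\right)$ ($o{\left(w \right)} = \left(-6 + w^{2} + \frac{w}{2}\right) w = w \left(-6 + w^{2} + \frac{w}{2}\right)$)
$X{\left(L,B \right)} = L + 2 B$ ($X{\left(L,B \right)} = \left(B + L\right) + B = L + 2 B$)
$\frac{1}{o{\left(-112 \right)} + p X{\left(2,7 \right)}} = \frac{1}{\frac{1}{2} \left(-112\right) \left(-12 - 112 + 2 \left(-112\right)^{2}\right) + 811 \left(2 + 2 \cdot 7\right)} = \frac{1}{\frac{1}{2} \left(-112\right) \left(-12 - 112 + 2 \cdot 12544\right) + 811 \left(2 + 14\right)} = \frac{1}{\frac{1}{2} \left(-112\right) \left(-12 - 112 + 25088\right) + 811 \cdot 16} = \frac{1}{\frac{1}{2} \left(-112\right) 24964 + 12976} = \frac{1}{-1397984 + 12976} = \frac{1}{-1385008} = - \frac{1}{1385008}$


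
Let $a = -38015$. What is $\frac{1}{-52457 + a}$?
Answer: $- \frac{1}{90472} \approx -1.1053 \cdot 10^{-5}$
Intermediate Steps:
$\frac{1}{-52457 + a} = \frac{1}{-52457 - 38015} = \frac{1}{-90472} = - \frac{1}{90472}$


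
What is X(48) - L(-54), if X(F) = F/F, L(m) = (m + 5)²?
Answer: -2400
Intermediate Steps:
L(m) = (5 + m)²
X(F) = 1
X(48) - L(-54) = 1 - (5 - 54)² = 1 - 1*(-49)² = 1 - 1*2401 = 1 - 2401 = -2400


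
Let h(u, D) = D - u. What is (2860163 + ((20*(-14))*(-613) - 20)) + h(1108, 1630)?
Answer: 3032305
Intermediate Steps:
(2860163 + ((20*(-14))*(-613) - 20)) + h(1108, 1630) = (2860163 + ((20*(-14))*(-613) - 20)) + (1630 - 1*1108) = (2860163 + (-280*(-613) - 20)) + (1630 - 1108) = (2860163 + (171640 - 20)) + 522 = (2860163 + 171620) + 522 = 3031783 + 522 = 3032305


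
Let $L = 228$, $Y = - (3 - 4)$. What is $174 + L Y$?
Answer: $402$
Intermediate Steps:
$Y = 1$ ($Y = \left(-1\right) \left(-1\right) = 1$)
$174 + L Y = 174 + 228 \cdot 1 = 174 + 228 = 402$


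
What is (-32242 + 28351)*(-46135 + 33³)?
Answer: 39680418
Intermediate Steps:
(-32242 + 28351)*(-46135 + 33³) = -3891*(-46135 + 35937) = -3891*(-10198) = 39680418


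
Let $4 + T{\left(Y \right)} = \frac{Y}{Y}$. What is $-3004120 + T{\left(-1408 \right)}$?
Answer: $-3004123$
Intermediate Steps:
$T{\left(Y \right)} = -3$ ($T{\left(Y \right)} = -4 + \frac{Y}{Y} = -4 + 1 = -3$)
$-3004120 + T{\left(-1408 \right)} = -3004120 - 3 = -3004123$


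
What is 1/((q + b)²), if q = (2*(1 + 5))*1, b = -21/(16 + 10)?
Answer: 676/84681 ≈ 0.0079829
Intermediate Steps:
b = -21/26 ≈ -0.80769
q = 12 (q = (2*6)*1 = 12*1 = 12)
1/((q + b)²) = 1/((12 - 21/26)²) = 1/((291/26)²) = 1/(84681/676) = 676/84681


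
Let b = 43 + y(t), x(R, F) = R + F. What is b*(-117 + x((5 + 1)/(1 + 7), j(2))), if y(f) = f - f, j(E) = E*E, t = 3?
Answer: -19307/4 ≈ -4826.8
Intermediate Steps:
j(E) = E²
y(f) = 0
x(R, F) = F + R
b = 43 (b = 43 + 0 = 43)
b*(-117 + x((5 + 1)/(1 + 7), j(2))) = 43*(-117 + (2² + (5 + 1)/(1 + 7))) = 43*(-117 + (4 + 6/8)) = 43*(-117 + (4 + 6*(⅛))) = 43*(-117 + (4 + ¾)) = 43*(-117 + 19/4) = 43*(-449/4) = -19307/4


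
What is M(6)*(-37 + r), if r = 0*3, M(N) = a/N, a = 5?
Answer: -185/6 ≈ -30.833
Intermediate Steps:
M(N) = 5/N
r = 0
M(6)*(-37 + r) = (5/6)*(-37 + 0) = (5*(⅙))*(-37) = (⅚)*(-37) = -185/6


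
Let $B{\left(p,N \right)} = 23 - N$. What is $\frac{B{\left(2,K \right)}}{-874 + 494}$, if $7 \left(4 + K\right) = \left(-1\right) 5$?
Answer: $- \frac{97}{1330} \approx -0.072932$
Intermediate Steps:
$K = - \frac{33}{7}$ ($K = -4 + \frac{\left(-1\right) 5}{7} = -4 + \frac{1}{7} \left(-5\right) = -4 - \frac{5}{7} = - \frac{33}{7} \approx -4.7143$)
$\frac{B{\left(2,K \right)}}{-874 + 494} = \frac{23 - - \frac{33}{7}}{-874 + 494} = \frac{23 + \frac{33}{7}}{-380} = \frac{194}{7} \left(- \frac{1}{380}\right) = - \frac{97}{1330}$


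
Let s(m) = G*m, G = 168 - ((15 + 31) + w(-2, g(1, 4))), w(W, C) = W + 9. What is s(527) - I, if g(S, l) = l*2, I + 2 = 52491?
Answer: 8116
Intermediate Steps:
I = 52489 (I = -2 + 52491 = 52489)
g(S, l) = 2*l
w(W, C) = 9 + W
G = 115 (G = 168 - ((15 + 31) + (9 - 2)) = 168 - (46 + 7) = 168 - 1*53 = 168 - 53 = 115)
s(m) = 115*m
s(527) - I = 115*527 - 1*52489 = 60605 - 52489 = 8116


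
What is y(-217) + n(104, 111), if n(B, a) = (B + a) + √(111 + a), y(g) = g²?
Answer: 47304 + √222 ≈ 47319.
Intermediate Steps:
n(B, a) = B + a + √(111 + a)
y(-217) + n(104, 111) = (-217)² + (104 + 111 + √(111 + 111)) = 47089 + (104 + 111 + √222) = 47089 + (215 + √222) = 47304 + √222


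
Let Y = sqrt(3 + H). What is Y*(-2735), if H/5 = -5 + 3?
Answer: -2735*I*sqrt(7) ≈ -7236.1*I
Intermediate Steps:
H = -10 (H = 5*(-5 + 3) = 5*(-2) = -10)
Y = I*sqrt(7) (Y = sqrt(3 - 10) = sqrt(-7) = I*sqrt(7) ≈ 2.6458*I)
Y*(-2735) = (I*sqrt(7))*(-2735) = -2735*I*sqrt(7)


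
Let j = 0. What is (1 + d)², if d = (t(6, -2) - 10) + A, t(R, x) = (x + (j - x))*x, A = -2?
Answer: 121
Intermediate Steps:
t(R, x) = 0 (t(R, x) = (x + (0 - x))*x = (x - x)*x = 0*x = 0)
d = -12 (d = (0 - 10) - 2 = -10 - 2 = -12)
(1 + d)² = (1 - 12)² = (-11)² = 121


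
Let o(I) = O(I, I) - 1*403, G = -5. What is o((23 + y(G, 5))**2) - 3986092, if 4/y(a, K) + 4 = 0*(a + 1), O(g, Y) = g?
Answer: -3986011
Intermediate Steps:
y(a, K) = -1 (y(a, K) = 4/(-4 + 0*(a + 1)) = 4/(-4 + 0*(1 + a)) = 4/(-4 + 0) = 4/(-4) = 4*(-1/4) = -1)
o(I) = -403 + I (o(I) = I - 1*403 = I - 403 = -403 + I)
o((23 + y(G, 5))**2) - 3986092 = (-403 + (23 - 1)**2) - 3986092 = (-403 + 22**2) - 3986092 = (-403 + 484) - 3986092 = 81 - 3986092 = -3986011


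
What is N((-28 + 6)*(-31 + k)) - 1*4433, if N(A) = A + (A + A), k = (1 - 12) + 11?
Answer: -2387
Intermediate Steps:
k = 0 (k = -11 + 11 = 0)
N(A) = 3*A (N(A) = A + 2*A = 3*A)
N((-28 + 6)*(-31 + k)) - 1*4433 = 3*((-28 + 6)*(-31 + 0)) - 1*4433 = 3*(-22*(-31)) - 4433 = 3*682 - 4433 = 2046 - 4433 = -2387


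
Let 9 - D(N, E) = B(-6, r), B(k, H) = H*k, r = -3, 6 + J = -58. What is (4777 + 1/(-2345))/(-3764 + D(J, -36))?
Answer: -11202064/8847685 ≈ -1.2661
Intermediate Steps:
J = -64 (J = -6 - 58 = -64)
D(N, E) = -9 (D(N, E) = 9 - (-3)*(-6) = 9 - 1*18 = 9 - 18 = -9)
(4777 + 1/(-2345))/(-3764 + D(J, -36)) = (4777 + 1/(-2345))/(-3764 - 9) = (4777 - 1/2345)/(-3773) = (11202064/2345)*(-1/3773) = -11202064/8847685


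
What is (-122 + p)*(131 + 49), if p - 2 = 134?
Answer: 2520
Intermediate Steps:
p = 136 (p = 2 + 134 = 136)
(-122 + p)*(131 + 49) = (-122 + 136)*(131 + 49) = 14*180 = 2520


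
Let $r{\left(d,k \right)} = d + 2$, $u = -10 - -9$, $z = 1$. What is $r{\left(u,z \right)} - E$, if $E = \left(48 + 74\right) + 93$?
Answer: $-214$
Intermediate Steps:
$u = -1$ ($u = -10 + 9 = -1$)
$r{\left(d,k \right)} = 2 + d$
$E = 215$ ($E = 122 + 93 = 215$)
$r{\left(u,z \right)} - E = \left(2 - 1\right) - 215 = 1 - 215 = -214$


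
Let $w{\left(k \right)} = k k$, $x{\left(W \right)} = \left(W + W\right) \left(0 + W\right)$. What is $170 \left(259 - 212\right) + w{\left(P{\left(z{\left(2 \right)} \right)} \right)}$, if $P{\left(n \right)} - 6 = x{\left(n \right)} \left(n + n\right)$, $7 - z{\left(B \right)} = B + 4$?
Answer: $8090$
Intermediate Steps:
$x{\left(W \right)} = 2 W^{2}$ ($x{\left(W \right)} = 2 W W = 2 W^{2}$)
$z{\left(B \right)} = 3 - B$ ($z{\left(B \right)} = 7 - \left(B + 4\right) = 7 - \left(4 + B\right) = 3 - B$)
$P{\left(n \right)} = 6 + 4 n^{3}$ ($P{\left(n \right)} = 6 + 2 n^{2} \left(n + n\right) = 6 + 2 n^{2} \cdot 2 n = 6 + 4 n^{3}$)
$w{\left(k \right)} = k^{2}$
$170 \left(259 - 212\right) + w{\left(P{\left(z{\left(2 \right)} \right)} \right)} = 170 \left(259 - 212\right) + \left(6 + 4 \left(3 - 2\right)^{3}\right)^{2} = 170 \cdot 47 + \left(6 + 4 \left(3 - 2\right)^{3}\right)^{2} = 7990 + \left(6 + 4 \cdot 1^{3}\right)^{2} = 7990 + \left(6 + 4 \cdot 1\right)^{2} = 7990 + \left(6 + 4\right)^{2} = 7990 + 10^{2} = 7990 + 100 = 8090$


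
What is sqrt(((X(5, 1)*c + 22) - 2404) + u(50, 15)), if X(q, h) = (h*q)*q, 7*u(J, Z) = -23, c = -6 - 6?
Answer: I*sqrt(131579)/7 ≈ 51.82*I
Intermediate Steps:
c = -12
u(J, Z) = -23/7 (u(J, Z) = (1/7)*(-23) = -23/7)
X(q, h) = h*q**2
sqrt(((X(5, 1)*c + 22) - 2404) + u(50, 15)) = sqrt((((1*5**2)*(-12) + 22) - 2404) - 23/7) = sqrt((((1*25)*(-12) + 22) - 2404) - 23/7) = sqrt(((25*(-12) + 22) - 2404) - 23/7) = sqrt(((-300 + 22) - 2404) - 23/7) = sqrt((-278 - 2404) - 23/7) = sqrt(-2682 - 23/7) = sqrt(-18797/7) = I*sqrt(131579)/7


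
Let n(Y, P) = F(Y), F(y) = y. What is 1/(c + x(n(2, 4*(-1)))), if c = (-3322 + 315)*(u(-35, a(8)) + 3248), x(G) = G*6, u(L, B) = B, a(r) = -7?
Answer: -1/9745675 ≈ -1.0261e-7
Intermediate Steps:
n(Y, P) = Y
x(G) = 6*G
c = -9745687 (c = (-3322 + 315)*(-7 + 3248) = -3007*3241 = -9745687)
1/(c + x(n(2, 4*(-1)))) = 1/(-9745687 + 6*2) = 1/(-9745687 + 12) = 1/(-9745675) = -1/9745675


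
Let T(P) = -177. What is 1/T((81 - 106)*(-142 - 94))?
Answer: -1/177 ≈ -0.0056497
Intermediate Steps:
1/T((81 - 106)*(-142 - 94)) = 1/(-177) = -1/177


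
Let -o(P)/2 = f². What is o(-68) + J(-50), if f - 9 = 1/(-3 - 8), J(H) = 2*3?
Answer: -18482/121 ≈ -152.74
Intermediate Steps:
J(H) = 6
f = 98/11 (f = 9 + 1/(-3 - 8) = 9 + 1/(-11) = 9 - 1/11 = 98/11 ≈ 8.9091)
o(P) = -19208/121 (o(P) = -2*(98/11)² = -2*9604/121 = -19208/121)
o(-68) + J(-50) = -19208/121 + 6 = -18482/121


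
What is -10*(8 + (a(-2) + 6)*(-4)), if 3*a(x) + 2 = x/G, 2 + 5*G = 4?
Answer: 200/3 ≈ 66.667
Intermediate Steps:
G = ⅖ (G = -⅖ + (⅕)*4 = -⅖ + ⅘ = ⅖ ≈ 0.40000)
a(x) = -⅔ + 5*x/6 (a(x) = -⅔ + (x/(⅖))/3 = -⅔ + (x*(5/2))/3 = -⅔ + (5*x/2)/3 = -⅔ + 5*x/6)
-10*(8 + (a(-2) + 6)*(-4)) = -10*(8 + ((-⅔ + (⅚)*(-2)) + 6)*(-4)) = -10*(8 + ((-⅔ - 5/3) + 6)*(-4)) = -10*(8 + (-7/3 + 6)*(-4)) = -10*(8 + (11/3)*(-4)) = -10*(8 - 44/3) = -10*(-20/3) = 200/3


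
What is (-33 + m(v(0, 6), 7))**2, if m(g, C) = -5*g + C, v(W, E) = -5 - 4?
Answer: 361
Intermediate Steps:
v(W, E) = -9
m(g, C) = C - 5*g
(-33 + m(v(0, 6), 7))**2 = (-33 + (7 - 5*(-9)))**2 = (-33 + (7 + 45))**2 = (-33 + 52)**2 = 19**2 = 361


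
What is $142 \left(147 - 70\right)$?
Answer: $10934$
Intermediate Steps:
$142 \left(147 - 70\right) = 142 \cdot 77 = 10934$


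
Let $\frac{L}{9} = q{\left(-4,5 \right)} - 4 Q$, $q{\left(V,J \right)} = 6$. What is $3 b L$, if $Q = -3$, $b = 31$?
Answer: $15066$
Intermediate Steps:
$L = 162$ ($L = 9 \left(6 - -12\right) = 9 \left(6 + 12\right) = 9 \cdot 18 = 162$)
$3 b L = 3 \cdot 31 \cdot 162 = 93 \cdot 162 = 15066$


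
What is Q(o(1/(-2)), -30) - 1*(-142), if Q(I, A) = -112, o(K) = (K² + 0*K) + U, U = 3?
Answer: 30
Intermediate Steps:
o(K) = 3 + K² (o(K) = (K² + 0*K) + 3 = (K² + 0) + 3 = K² + 3 = 3 + K²)
Q(o(1/(-2)), -30) - 1*(-142) = -112 - 1*(-142) = -112 + 142 = 30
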